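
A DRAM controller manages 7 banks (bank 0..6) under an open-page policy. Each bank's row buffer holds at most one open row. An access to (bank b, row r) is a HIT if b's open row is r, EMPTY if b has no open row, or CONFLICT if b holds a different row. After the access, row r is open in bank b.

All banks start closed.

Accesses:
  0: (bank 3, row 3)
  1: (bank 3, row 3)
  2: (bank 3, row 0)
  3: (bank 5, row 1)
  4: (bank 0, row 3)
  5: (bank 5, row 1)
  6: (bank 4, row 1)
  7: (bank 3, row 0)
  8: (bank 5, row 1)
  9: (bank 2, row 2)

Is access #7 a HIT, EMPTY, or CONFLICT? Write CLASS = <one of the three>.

0: bank 3 row 3 — prev None → EMPTY
1: bank 3 row 3 — prev 3 → HIT
2: bank 3 row 0 — prev 3 → CONFLICT
3: bank 5 row 1 — prev None → EMPTY
4: bank 0 row 3 — prev None → EMPTY
5: bank 5 row 1 — prev 1 → HIT
6: bank 4 row 1 — prev None → EMPTY
7: bank 3 row 0 — prev 0 → HIT
8: bank 5 row 1 — prev 1 → HIT
9: bank 2 row 2 — prev None → EMPTY

CLASS = HIT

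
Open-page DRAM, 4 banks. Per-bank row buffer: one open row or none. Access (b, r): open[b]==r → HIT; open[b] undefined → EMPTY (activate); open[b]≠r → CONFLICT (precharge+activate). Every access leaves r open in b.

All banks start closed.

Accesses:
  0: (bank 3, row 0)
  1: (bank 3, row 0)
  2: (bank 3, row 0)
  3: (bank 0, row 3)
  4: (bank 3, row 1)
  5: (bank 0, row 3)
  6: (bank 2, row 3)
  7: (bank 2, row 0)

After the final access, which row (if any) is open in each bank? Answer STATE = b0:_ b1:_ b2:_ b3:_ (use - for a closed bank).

STATE = b0:3 b1:- b2:0 b3:1

0: bank 3 row 0 — prev None → EMPTY
1: bank 3 row 0 — prev 0 → HIT
2: bank 3 row 0 — prev 0 → HIT
3: bank 0 row 3 — prev None → EMPTY
4: bank 3 row 1 — prev 0 → CONFLICT
5: bank 0 row 3 — prev 3 → HIT
6: bank 2 row 3 — prev None → EMPTY
7: bank 2 row 0 — prev 3 → CONFLICT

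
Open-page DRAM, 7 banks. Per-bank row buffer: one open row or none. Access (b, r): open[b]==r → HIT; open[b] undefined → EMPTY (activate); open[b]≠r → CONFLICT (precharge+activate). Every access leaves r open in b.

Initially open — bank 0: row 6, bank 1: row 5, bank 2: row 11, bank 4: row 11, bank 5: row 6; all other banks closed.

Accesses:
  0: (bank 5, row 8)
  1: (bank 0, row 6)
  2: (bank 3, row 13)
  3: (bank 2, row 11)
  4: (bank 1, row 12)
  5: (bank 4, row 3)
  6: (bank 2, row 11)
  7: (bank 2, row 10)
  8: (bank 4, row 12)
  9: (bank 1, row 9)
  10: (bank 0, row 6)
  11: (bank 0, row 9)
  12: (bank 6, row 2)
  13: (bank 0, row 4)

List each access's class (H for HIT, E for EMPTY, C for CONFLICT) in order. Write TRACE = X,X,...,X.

TRACE = C,H,E,H,C,C,H,C,C,C,H,C,E,C

  [0] b5 r8: had r6 ⇒ C
  [1] b0 r6: had r6 ⇒ H
  [2] b3 r13: no row ⇒ E
  [3] b2 r11: had r11 ⇒ H
  [4] b1 r12: had r5 ⇒ C
  [5] b4 r3: had r11 ⇒ C
  [6] b2 r11: had r11 ⇒ H
  [7] b2 r10: had r11 ⇒ C
  [8] b4 r12: had r3 ⇒ C
  [9] b1 r9: had r12 ⇒ C
  [10] b0 r6: had r6 ⇒ H
  [11] b0 r9: had r6 ⇒ C
  [12] b6 r2: no row ⇒ E
  [13] b0 r4: had r9 ⇒ C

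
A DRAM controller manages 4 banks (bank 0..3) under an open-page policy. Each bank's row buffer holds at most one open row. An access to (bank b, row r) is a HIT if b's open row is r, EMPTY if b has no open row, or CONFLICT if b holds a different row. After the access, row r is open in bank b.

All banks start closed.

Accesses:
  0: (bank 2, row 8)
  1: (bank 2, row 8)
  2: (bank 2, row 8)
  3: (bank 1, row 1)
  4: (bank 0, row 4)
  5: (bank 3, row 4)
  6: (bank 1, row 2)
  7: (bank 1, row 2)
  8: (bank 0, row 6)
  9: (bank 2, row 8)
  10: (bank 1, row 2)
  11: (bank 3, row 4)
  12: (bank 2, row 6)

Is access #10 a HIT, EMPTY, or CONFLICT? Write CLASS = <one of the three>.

step 0: bank2 None->8 [EMPTY]
step 1: bank2 8->8 [HIT]
step 2: bank2 8->8 [HIT]
step 3: bank1 None->1 [EMPTY]
step 4: bank0 None->4 [EMPTY]
step 5: bank3 None->4 [EMPTY]
step 6: bank1 1->2 [CONFLICT]
step 7: bank1 2->2 [HIT]
step 8: bank0 4->6 [CONFLICT]
step 9: bank2 8->8 [HIT]
step 10: bank1 2->2 [HIT]
step 11: bank3 4->4 [HIT]
step 12: bank2 8->6 [CONFLICT]

CLASS = HIT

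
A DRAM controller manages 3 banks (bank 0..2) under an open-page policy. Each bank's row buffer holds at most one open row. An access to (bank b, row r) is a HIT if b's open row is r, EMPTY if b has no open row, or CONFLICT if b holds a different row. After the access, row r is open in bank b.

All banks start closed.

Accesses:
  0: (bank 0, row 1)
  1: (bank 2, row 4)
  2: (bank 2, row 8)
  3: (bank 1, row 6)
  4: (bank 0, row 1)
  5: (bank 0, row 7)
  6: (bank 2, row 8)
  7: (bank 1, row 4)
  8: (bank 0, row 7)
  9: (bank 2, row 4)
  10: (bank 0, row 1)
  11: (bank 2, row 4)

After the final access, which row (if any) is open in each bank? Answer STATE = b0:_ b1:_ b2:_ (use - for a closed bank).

STATE = b0:1 b1:4 b2:4

  [0] b0 r1: no row ⇒ E
  [1] b2 r4: no row ⇒ E
  [2] b2 r8: had r4 ⇒ C
  [3] b1 r6: no row ⇒ E
  [4] b0 r1: had r1 ⇒ H
  [5] b0 r7: had r1 ⇒ C
  [6] b2 r8: had r8 ⇒ H
  [7] b1 r4: had r6 ⇒ C
  [8] b0 r7: had r7 ⇒ H
  [9] b2 r4: had r8 ⇒ C
  [10] b0 r1: had r7 ⇒ C
  [11] b2 r4: had r4 ⇒ H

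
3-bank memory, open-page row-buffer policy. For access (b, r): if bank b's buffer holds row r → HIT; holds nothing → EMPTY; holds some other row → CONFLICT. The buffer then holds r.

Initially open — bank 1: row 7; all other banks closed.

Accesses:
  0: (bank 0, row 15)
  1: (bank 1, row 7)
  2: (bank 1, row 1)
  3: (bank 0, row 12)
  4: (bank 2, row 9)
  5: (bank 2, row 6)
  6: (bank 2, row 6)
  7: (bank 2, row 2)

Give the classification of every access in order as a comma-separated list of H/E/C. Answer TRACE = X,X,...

0: bank 0 row 15 — prev None → EMPTY
1: bank 1 row 7 — prev 7 → HIT
2: bank 1 row 1 — prev 7 → CONFLICT
3: bank 0 row 12 — prev 15 → CONFLICT
4: bank 2 row 9 — prev None → EMPTY
5: bank 2 row 6 — prev 9 → CONFLICT
6: bank 2 row 6 — prev 6 → HIT
7: bank 2 row 2 — prev 6 → CONFLICT

TRACE = E,H,C,C,E,C,H,C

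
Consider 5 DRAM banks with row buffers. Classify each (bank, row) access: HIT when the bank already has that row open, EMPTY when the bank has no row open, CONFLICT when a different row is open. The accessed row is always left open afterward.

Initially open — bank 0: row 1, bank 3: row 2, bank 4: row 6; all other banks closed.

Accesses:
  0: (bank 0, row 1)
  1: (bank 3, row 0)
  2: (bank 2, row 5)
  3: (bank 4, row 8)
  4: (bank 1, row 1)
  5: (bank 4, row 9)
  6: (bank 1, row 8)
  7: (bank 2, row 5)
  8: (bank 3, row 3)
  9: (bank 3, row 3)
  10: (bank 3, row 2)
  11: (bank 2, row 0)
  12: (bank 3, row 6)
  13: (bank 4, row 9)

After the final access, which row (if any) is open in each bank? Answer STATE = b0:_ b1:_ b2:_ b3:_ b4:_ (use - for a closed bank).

  [0] b0 r1: had r1 ⇒ H
  [1] b3 r0: had r2 ⇒ C
  [2] b2 r5: no row ⇒ E
  [3] b4 r8: had r6 ⇒ C
  [4] b1 r1: no row ⇒ E
  [5] b4 r9: had r8 ⇒ C
  [6] b1 r8: had r1 ⇒ C
  [7] b2 r5: had r5 ⇒ H
  [8] b3 r3: had r0 ⇒ C
  [9] b3 r3: had r3 ⇒ H
  [10] b3 r2: had r3 ⇒ C
  [11] b2 r0: had r5 ⇒ C
  [12] b3 r6: had r2 ⇒ C
  [13] b4 r9: had r9 ⇒ H

STATE = b0:1 b1:8 b2:0 b3:6 b4:9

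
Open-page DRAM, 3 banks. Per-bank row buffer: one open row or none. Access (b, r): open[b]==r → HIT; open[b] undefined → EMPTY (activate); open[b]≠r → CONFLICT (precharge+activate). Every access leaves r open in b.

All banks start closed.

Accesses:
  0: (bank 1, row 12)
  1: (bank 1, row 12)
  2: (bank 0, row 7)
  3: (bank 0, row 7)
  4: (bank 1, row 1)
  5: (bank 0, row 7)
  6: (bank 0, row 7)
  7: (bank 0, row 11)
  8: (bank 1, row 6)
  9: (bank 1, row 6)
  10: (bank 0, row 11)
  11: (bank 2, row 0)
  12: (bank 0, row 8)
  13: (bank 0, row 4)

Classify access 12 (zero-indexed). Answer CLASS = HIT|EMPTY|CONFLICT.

0: bank 1 row 12 — prev None → EMPTY
1: bank 1 row 12 — prev 12 → HIT
2: bank 0 row 7 — prev None → EMPTY
3: bank 0 row 7 — prev 7 → HIT
4: bank 1 row 1 — prev 12 → CONFLICT
5: bank 0 row 7 — prev 7 → HIT
6: bank 0 row 7 — prev 7 → HIT
7: bank 0 row 11 — prev 7 → CONFLICT
8: bank 1 row 6 — prev 1 → CONFLICT
9: bank 1 row 6 — prev 6 → HIT
10: bank 0 row 11 — prev 11 → HIT
11: bank 2 row 0 — prev None → EMPTY
12: bank 0 row 8 — prev 11 → CONFLICT
13: bank 0 row 4 — prev 8 → CONFLICT

CLASS = CONFLICT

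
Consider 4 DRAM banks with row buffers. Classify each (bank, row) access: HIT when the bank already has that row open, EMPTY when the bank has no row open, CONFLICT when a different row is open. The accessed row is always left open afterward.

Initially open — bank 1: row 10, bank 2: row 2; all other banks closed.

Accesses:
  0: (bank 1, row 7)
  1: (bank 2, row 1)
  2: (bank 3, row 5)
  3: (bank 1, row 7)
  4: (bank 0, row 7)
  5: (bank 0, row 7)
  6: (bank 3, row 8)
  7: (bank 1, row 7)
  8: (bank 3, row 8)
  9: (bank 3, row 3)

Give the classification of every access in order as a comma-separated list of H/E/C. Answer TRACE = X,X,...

  [0] b1 r7: had r10 ⇒ C
  [1] b2 r1: had r2 ⇒ C
  [2] b3 r5: no row ⇒ E
  [3] b1 r7: had r7 ⇒ H
  [4] b0 r7: no row ⇒ E
  [5] b0 r7: had r7 ⇒ H
  [6] b3 r8: had r5 ⇒ C
  [7] b1 r7: had r7 ⇒ H
  [8] b3 r8: had r8 ⇒ H
  [9] b3 r3: had r8 ⇒ C

TRACE = C,C,E,H,E,H,C,H,H,C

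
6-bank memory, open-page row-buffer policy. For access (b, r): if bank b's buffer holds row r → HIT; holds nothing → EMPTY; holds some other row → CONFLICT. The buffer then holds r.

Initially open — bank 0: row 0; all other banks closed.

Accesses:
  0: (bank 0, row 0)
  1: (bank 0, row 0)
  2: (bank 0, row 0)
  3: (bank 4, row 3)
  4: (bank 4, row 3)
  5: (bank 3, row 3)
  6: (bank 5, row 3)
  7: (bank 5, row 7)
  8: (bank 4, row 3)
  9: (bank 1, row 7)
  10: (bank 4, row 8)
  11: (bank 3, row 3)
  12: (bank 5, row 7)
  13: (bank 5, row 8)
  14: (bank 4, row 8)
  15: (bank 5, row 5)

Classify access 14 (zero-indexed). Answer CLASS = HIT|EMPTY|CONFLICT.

#0 (0,0) H  (was 0)
#1 (0,0) H  (was 0)
#2 (0,0) H  (was 0)
#3 (4,3) E
#4 (4,3) H  (was 3)
#5 (3,3) E
#6 (5,3) E
#7 (5,7) C  (was 3)
#8 (4,3) H  (was 3)
#9 (1,7) E
#10 (4,8) C  (was 3)
#11 (3,3) H  (was 3)
#12 (5,7) H  (was 7)
#13 (5,8) C  (was 7)
#14 (4,8) H  (was 8)
#15 (5,5) C  (was 8)

CLASS = HIT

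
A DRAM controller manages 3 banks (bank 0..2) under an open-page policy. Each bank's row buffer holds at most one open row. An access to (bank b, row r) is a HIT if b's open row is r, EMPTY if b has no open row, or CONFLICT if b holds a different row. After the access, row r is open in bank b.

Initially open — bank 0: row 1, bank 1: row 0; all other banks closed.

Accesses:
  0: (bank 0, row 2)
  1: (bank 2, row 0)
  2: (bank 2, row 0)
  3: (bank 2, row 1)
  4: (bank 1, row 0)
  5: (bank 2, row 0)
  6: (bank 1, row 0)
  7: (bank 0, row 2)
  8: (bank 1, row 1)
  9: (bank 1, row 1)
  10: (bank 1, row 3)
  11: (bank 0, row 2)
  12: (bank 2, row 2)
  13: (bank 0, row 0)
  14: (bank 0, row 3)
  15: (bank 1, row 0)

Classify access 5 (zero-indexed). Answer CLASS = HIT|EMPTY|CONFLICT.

CLASS = CONFLICT

  [0] b0 r2: had r1 ⇒ C
  [1] b2 r0: no row ⇒ E
  [2] b2 r0: had r0 ⇒ H
  [3] b2 r1: had r0 ⇒ C
  [4] b1 r0: had r0 ⇒ H
  [5] b2 r0: had r1 ⇒ C
  [6] b1 r0: had r0 ⇒ H
  [7] b0 r2: had r2 ⇒ H
  [8] b1 r1: had r0 ⇒ C
  [9] b1 r1: had r1 ⇒ H
  [10] b1 r3: had r1 ⇒ C
  [11] b0 r2: had r2 ⇒ H
  [12] b2 r2: had r0 ⇒ C
  [13] b0 r0: had r2 ⇒ C
  [14] b0 r3: had r0 ⇒ C
  [15] b1 r0: had r3 ⇒ C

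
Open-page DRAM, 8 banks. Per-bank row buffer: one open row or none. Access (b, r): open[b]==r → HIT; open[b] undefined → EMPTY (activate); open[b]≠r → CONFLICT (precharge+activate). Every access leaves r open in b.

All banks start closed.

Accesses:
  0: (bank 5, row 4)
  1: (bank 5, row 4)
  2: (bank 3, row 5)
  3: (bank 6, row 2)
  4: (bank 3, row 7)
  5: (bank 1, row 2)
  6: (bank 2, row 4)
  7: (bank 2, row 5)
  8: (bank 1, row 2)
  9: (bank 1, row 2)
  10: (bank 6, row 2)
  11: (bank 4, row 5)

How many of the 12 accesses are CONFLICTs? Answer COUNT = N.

#0 (5,4) E
#1 (5,4) H  (was 4)
#2 (3,5) E
#3 (6,2) E
#4 (3,7) C  (was 5)
#5 (1,2) E
#6 (2,4) E
#7 (2,5) C  (was 4)
#8 (1,2) H  (was 2)
#9 (1,2) H  (was 2)
#10 (6,2) H  (was 2)
#11 (4,5) E

COUNT = 2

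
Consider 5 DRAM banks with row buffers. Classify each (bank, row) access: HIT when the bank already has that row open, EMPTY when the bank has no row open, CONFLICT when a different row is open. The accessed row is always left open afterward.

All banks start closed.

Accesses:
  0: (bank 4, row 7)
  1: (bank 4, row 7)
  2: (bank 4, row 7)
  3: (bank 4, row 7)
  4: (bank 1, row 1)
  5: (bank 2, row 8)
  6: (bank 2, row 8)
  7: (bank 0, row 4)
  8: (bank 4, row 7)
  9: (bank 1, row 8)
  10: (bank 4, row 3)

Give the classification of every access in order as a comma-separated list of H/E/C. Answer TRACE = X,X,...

TRACE = E,H,H,H,E,E,H,E,H,C,C

0: bank 4 row 7 — prev None → EMPTY
1: bank 4 row 7 — prev 7 → HIT
2: bank 4 row 7 — prev 7 → HIT
3: bank 4 row 7 — prev 7 → HIT
4: bank 1 row 1 — prev None → EMPTY
5: bank 2 row 8 — prev None → EMPTY
6: bank 2 row 8 — prev 8 → HIT
7: bank 0 row 4 — prev None → EMPTY
8: bank 4 row 7 — prev 7 → HIT
9: bank 1 row 8 — prev 1 → CONFLICT
10: bank 4 row 3 — prev 7 → CONFLICT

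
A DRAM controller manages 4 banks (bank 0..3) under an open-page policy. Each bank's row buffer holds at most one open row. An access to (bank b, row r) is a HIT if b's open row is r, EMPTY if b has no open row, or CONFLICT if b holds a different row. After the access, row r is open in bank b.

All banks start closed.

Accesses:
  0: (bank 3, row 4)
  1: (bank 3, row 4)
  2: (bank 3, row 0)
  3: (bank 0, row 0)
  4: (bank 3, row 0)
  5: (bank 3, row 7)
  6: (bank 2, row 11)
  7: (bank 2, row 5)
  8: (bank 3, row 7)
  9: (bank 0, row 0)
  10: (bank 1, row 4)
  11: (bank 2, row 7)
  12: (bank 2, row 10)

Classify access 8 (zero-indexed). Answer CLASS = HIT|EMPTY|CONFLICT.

#0 (3,4) E
#1 (3,4) H  (was 4)
#2 (3,0) C  (was 4)
#3 (0,0) E
#4 (3,0) H  (was 0)
#5 (3,7) C  (was 0)
#6 (2,11) E
#7 (2,5) C  (was 11)
#8 (3,7) H  (was 7)
#9 (0,0) H  (was 0)
#10 (1,4) E
#11 (2,7) C  (was 5)
#12 (2,10) C  (was 7)

CLASS = HIT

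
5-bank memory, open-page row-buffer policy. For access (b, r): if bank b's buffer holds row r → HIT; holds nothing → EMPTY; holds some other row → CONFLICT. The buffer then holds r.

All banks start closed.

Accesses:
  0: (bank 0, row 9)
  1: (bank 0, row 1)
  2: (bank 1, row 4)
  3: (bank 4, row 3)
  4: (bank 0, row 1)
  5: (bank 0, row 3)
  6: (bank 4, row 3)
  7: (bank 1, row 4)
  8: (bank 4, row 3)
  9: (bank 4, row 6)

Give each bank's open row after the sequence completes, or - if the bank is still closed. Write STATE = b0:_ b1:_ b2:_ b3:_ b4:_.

STATE = b0:3 b1:4 b2:- b3:- b4:6

#0 (0,9) E
#1 (0,1) C  (was 9)
#2 (1,4) E
#3 (4,3) E
#4 (0,1) H  (was 1)
#5 (0,3) C  (was 1)
#6 (4,3) H  (was 3)
#7 (1,4) H  (was 4)
#8 (4,3) H  (was 3)
#9 (4,6) C  (was 3)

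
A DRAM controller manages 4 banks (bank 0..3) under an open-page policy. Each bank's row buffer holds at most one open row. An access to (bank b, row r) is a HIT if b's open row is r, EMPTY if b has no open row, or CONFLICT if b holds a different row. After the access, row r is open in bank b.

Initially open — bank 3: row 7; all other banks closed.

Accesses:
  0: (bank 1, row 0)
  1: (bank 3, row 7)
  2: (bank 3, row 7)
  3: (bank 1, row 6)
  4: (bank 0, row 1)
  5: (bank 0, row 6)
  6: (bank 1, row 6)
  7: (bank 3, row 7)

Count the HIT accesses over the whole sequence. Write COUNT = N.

COUNT = 4

step 0: bank1 None->0 [EMPTY]
step 1: bank3 7->7 [HIT]
step 2: bank3 7->7 [HIT]
step 3: bank1 0->6 [CONFLICT]
step 4: bank0 None->1 [EMPTY]
step 5: bank0 1->6 [CONFLICT]
step 6: bank1 6->6 [HIT]
step 7: bank3 7->7 [HIT]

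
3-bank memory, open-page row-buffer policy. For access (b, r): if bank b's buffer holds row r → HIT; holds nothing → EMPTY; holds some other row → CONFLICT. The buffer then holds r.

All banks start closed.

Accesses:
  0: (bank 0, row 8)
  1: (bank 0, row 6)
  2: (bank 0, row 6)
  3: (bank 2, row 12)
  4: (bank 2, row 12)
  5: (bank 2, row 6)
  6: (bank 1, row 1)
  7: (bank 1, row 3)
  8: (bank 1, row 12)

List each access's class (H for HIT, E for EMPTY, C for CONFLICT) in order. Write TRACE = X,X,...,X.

TRACE = E,C,H,E,H,C,E,C,C

  [0] b0 r8: no row ⇒ E
  [1] b0 r6: had r8 ⇒ C
  [2] b0 r6: had r6 ⇒ H
  [3] b2 r12: no row ⇒ E
  [4] b2 r12: had r12 ⇒ H
  [5] b2 r6: had r12 ⇒ C
  [6] b1 r1: no row ⇒ E
  [7] b1 r3: had r1 ⇒ C
  [8] b1 r12: had r3 ⇒ C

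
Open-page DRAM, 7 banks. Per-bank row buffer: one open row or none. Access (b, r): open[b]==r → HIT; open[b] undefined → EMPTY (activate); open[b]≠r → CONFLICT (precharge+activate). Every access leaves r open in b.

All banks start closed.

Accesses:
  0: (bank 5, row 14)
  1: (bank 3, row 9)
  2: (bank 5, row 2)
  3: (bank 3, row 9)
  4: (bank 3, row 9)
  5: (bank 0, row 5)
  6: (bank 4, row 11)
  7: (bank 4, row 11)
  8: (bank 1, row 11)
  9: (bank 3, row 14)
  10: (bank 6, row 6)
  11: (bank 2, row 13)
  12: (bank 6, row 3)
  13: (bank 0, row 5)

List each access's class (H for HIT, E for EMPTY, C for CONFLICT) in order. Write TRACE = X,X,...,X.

  [0] b5 r14: no row ⇒ E
  [1] b3 r9: no row ⇒ E
  [2] b5 r2: had r14 ⇒ C
  [3] b3 r9: had r9 ⇒ H
  [4] b3 r9: had r9 ⇒ H
  [5] b0 r5: no row ⇒ E
  [6] b4 r11: no row ⇒ E
  [7] b4 r11: had r11 ⇒ H
  [8] b1 r11: no row ⇒ E
  [9] b3 r14: had r9 ⇒ C
  [10] b6 r6: no row ⇒ E
  [11] b2 r13: no row ⇒ E
  [12] b6 r3: had r6 ⇒ C
  [13] b0 r5: had r5 ⇒ H

TRACE = E,E,C,H,H,E,E,H,E,C,E,E,C,H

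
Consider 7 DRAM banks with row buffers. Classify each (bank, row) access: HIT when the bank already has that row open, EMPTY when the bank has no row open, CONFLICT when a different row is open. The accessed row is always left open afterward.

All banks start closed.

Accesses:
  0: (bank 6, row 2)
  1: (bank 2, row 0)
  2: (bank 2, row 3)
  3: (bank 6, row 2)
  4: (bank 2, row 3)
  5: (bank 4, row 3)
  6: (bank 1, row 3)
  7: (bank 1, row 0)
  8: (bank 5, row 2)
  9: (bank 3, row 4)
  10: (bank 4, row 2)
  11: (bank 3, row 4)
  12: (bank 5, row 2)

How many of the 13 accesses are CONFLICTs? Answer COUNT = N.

step 0: bank6 None->2 [EMPTY]
step 1: bank2 None->0 [EMPTY]
step 2: bank2 0->3 [CONFLICT]
step 3: bank6 2->2 [HIT]
step 4: bank2 3->3 [HIT]
step 5: bank4 None->3 [EMPTY]
step 6: bank1 None->3 [EMPTY]
step 7: bank1 3->0 [CONFLICT]
step 8: bank5 None->2 [EMPTY]
step 9: bank3 None->4 [EMPTY]
step 10: bank4 3->2 [CONFLICT]
step 11: bank3 4->4 [HIT]
step 12: bank5 2->2 [HIT]

COUNT = 3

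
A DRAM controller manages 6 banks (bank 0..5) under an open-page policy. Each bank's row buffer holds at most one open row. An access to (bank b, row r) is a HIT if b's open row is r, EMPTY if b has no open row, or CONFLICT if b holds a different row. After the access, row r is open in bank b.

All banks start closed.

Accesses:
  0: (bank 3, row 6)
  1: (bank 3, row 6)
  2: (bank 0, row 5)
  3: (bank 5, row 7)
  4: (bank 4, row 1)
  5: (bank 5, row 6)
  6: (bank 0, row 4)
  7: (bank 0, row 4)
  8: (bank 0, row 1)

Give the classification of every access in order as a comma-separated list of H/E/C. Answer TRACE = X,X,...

  [0] b3 r6: no row ⇒ E
  [1] b3 r6: had r6 ⇒ H
  [2] b0 r5: no row ⇒ E
  [3] b5 r7: no row ⇒ E
  [4] b4 r1: no row ⇒ E
  [5] b5 r6: had r7 ⇒ C
  [6] b0 r4: had r5 ⇒ C
  [7] b0 r4: had r4 ⇒ H
  [8] b0 r1: had r4 ⇒ C

TRACE = E,H,E,E,E,C,C,H,C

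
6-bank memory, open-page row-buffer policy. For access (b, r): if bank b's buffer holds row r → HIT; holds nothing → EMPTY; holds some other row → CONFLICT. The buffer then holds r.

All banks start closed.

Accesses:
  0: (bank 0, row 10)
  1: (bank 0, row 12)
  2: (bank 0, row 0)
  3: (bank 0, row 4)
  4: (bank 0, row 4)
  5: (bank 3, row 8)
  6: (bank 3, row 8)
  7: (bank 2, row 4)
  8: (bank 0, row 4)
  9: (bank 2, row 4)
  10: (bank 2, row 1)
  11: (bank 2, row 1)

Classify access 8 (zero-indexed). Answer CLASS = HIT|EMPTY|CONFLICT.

#0 (0,10) E
#1 (0,12) C  (was 10)
#2 (0,0) C  (was 12)
#3 (0,4) C  (was 0)
#4 (0,4) H  (was 4)
#5 (3,8) E
#6 (3,8) H  (was 8)
#7 (2,4) E
#8 (0,4) H  (was 4)
#9 (2,4) H  (was 4)
#10 (2,1) C  (was 4)
#11 (2,1) H  (was 1)

CLASS = HIT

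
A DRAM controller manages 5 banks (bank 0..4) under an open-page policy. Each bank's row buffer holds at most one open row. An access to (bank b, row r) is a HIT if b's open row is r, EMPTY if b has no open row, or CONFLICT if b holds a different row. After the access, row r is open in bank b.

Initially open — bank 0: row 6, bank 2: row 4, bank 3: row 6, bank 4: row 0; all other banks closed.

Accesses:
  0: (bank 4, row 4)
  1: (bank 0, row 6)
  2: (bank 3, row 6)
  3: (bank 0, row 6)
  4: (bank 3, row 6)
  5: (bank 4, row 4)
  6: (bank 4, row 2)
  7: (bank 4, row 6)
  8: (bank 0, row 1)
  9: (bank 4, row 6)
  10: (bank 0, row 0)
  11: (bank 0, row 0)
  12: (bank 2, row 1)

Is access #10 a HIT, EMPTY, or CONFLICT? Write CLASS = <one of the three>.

#0 (4,4) C  (was 0)
#1 (0,6) H  (was 6)
#2 (3,6) H  (was 6)
#3 (0,6) H  (was 6)
#4 (3,6) H  (was 6)
#5 (4,4) H  (was 4)
#6 (4,2) C  (was 4)
#7 (4,6) C  (was 2)
#8 (0,1) C  (was 6)
#9 (4,6) H  (was 6)
#10 (0,0) C  (was 1)
#11 (0,0) H  (was 0)
#12 (2,1) C  (was 4)

CLASS = CONFLICT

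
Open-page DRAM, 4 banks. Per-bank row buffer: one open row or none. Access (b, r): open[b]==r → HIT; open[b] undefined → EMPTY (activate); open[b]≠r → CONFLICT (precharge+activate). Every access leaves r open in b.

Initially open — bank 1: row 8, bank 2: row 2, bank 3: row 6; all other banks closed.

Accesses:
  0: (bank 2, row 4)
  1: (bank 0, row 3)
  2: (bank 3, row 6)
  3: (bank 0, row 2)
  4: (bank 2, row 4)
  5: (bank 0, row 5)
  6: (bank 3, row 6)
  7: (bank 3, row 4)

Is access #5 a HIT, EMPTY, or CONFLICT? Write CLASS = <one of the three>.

#0 (2,4) C  (was 2)
#1 (0,3) E
#2 (3,6) H  (was 6)
#3 (0,2) C  (was 3)
#4 (2,4) H  (was 4)
#5 (0,5) C  (was 2)
#6 (3,6) H  (was 6)
#7 (3,4) C  (was 6)

CLASS = CONFLICT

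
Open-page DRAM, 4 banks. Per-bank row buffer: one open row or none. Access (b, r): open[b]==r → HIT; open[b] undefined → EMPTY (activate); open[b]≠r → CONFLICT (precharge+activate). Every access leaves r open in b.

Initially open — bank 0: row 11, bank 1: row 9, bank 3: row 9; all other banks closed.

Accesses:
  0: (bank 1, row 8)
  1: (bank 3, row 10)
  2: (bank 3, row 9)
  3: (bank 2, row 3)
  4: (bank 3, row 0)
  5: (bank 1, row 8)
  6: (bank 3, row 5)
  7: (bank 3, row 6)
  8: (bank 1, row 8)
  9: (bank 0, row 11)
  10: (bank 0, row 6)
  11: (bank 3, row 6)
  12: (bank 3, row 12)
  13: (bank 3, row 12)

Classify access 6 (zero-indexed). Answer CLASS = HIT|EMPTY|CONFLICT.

CLASS = CONFLICT

0: bank 1 row 8 — prev 9 → CONFLICT
1: bank 3 row 10 — prev 9 → CONFLICT
2: bank 3 row 9 — prev 10 → CONFLICT
3: bank 2 row 3 — prev None → EMPTY
4: bank 3 row 0 — prev 9 → CONFLICT
5: bank 1 row 8 — prev 8 → HIT
6: bank 3 row 5 — prev 0 → CONFLICT
7: bank 3 row 6 — prev 5 → CONFLICT
8: bank 1 row 8 — prev 8 → HIT
9: bank 0 row 11 — prev 11 → HIT
10: bank 0 row 6 — prev 11 → CONFLICT
11: bank 3 row 6 — prev 6 → HIT
12: bank 3 row 12 — prev 6 → CONFLICT
13: bank 3 row 12 — prev 12 → HIT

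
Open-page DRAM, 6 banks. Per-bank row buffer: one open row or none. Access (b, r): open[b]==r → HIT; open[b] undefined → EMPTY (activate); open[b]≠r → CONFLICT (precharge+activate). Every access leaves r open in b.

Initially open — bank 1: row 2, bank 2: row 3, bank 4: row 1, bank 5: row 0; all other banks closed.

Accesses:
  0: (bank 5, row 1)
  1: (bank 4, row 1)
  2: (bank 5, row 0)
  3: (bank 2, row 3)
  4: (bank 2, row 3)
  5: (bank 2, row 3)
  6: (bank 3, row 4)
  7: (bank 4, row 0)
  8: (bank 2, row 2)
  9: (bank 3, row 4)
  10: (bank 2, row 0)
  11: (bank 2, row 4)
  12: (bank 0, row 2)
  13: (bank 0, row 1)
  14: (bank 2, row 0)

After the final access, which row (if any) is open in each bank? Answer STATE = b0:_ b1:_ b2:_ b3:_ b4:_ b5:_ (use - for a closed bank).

STATE = b0:1 b1:2 b2:0 b3:4 b4:0 b5:0

0: bank 5 row 1 — prev 0 → CONFLICT
1: bank 4 row 1 — prev 1 → HIT
2: bank 5 row 0 — prev 1 → CONFLICT
3: bank 2 row 3 — prev 3 → HIT
4: bank 2 row 3 — prev 3 → HIT
5: bank 2 row 3 — prev 3 → HIT
6: bank 3 row 4 — prev None → EMPTY
7: bank 4 row 0 — prev 1 → CONFLICT
8: bank 2 row 2 — prev 3 → CONFLICT
9: bank 3 row 4 — prev 4 → HIT
10: bank 2 row 0 — prev 2 → CONFLICT
11: bank 2 row 4 — prev 0 → CONFLICT
12: bank 0 row 2 — prev None → EMPTY
13: bank 0 row 1 — prev 2 → CONFLICT
14: bank 2 row 0 — prev 4 → CONFLICT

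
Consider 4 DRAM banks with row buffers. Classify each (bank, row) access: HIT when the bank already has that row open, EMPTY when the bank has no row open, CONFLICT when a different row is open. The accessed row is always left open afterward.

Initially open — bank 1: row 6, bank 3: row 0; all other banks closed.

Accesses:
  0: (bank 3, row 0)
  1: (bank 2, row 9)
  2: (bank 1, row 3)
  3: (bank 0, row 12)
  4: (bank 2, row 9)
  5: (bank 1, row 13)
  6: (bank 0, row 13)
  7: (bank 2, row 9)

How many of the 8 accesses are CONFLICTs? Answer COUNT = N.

COUNT = 3

0: bank 3 row 0 — prev 0 → HIT
1: bank 2 row 9 — prev None → EMPTY
2: bank 1 row 3 — prev 6 → CONFLICT
3: bank 0 row 12 — prev None → EMPTY
4: bank 2 row 9 — prev 9 → HIT
5: bank 1 row 13 — prev 3 → CONFLICT
6: bank 0 row 13 — prev 12 → CONFLICT
7: bank 2 row 9 — prev 9 → HIT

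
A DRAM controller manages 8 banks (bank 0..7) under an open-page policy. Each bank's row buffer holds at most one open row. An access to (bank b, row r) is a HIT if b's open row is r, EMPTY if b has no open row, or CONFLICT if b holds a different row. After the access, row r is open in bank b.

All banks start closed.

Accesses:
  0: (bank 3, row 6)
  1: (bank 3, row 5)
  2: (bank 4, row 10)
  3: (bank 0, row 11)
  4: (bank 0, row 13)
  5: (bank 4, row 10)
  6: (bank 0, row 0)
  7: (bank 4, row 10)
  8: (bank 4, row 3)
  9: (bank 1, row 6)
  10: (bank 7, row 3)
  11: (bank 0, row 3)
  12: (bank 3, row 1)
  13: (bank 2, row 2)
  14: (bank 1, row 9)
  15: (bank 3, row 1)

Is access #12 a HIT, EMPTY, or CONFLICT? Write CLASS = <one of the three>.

  [0] b3 r6: no row ⇒ E
  [1] b3 r5: had r6 ⇒ C
  [2] b4 r10: no row ⇒ E
  [3] b0 r11: no row ⇒ E
  [4] b0 r13: had r11 ⇒ C
  [5] b4 r10: had r10 ⇒ H
  [6] b0 r0: had r13 ⇒ C
  [7] b4 r10: had r10 ⇒ H
  [8] b4 r3: had r10 ⇒ C
  [9] b1 r6: no row ⇒ E
  [10] b7 r3: no row ⇒ E
  [11] b0 r3: had r0 ⇒ C
  [12] b3 r1: had r5 ⇒ C
  [13] b2 r2: no row ⇒ E
  [14] b1 r9: had r6 ⇒ C
  [15] b3 r1: had r1 ⇒ H

CLASS = CONFLICT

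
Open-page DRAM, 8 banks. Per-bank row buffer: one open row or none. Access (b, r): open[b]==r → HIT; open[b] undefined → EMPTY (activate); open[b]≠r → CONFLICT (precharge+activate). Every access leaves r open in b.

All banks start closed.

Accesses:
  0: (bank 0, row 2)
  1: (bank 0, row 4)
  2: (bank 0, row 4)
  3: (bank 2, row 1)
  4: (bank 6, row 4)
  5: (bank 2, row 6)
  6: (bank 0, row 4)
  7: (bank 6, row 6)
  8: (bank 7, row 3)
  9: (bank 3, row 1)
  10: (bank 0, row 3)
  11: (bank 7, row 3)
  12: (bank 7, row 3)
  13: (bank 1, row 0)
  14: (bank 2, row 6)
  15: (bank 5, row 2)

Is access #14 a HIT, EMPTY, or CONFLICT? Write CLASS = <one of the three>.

0: bank 0 row 2 — prev None → EMPTY
1: bank 0 row 4 — prev 2 → CONFLICT
2: bank 0 row 4 — prev 4 → HIT
3: bank 2 row 1 — prev None → EMPTY
4: bank 6 row 4 — prev None → EMPTY
5: bank 2 row 6 — prev 1 → CONFLICT
6: bank 0 row 4 — prev 4 → HIT
7: bank 6 row 6 — prev 4 → CONFLICT
8: bank 7 row 3 — prev None → EMPTY
9: bank 3 row 1 — prev None → EMPTY
10: bank 0 row 3 — prev 4 → CONFLICT
11: bank 7 row 3 — prev 3 → HIT
12: bank 7 row 3 — prev 3 → HIT
13: bank 1 row 0 — prev None → EMPTY
14: bank 2 row 6 — prev 6 → HIT
15: bank 5 row 2 — prev None → EMPTY

CLASS = HIT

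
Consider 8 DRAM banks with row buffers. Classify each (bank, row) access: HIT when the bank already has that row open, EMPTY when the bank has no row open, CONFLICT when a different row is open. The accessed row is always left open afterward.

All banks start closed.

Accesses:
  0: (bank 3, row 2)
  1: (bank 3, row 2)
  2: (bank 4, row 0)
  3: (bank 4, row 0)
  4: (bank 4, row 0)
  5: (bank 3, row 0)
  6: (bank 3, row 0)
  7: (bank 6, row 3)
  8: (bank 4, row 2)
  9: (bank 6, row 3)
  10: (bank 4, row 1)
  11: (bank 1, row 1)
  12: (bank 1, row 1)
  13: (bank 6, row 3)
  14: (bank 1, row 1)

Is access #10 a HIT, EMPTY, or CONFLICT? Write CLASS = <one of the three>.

0: bank 3 row 2 — prev None → EMPTY
1: bank 3 row 2 — prev 2 → HIT
2: bank 4 row 0 — prev None → EMPTY
3: bank 4 row 0 — prev 0 → HIT
4: bank 4 row 0 — prev 0 → HIT
5: bank 3 row 0 — prev 2 → CONFLICT
6: bank 3 row 0 — prev 0 → HIT
7: bank 6 row 3 — prev None → EMPTY
8: bank 4 row 2 — prev 0 → CONFLICT
9: bank 6 row 3 — prev 3 → HIT
10: bank 4 row 1 — prev 2 → CONFLICT
11: bank 1 row 1 — prev None → EMPTY
12: bank 1 row 1 — prev 1 → HIT
13: bank 6 row 3 — prev 3 → HIT
14: bank 1 row 1 — prev 1 → HIT

CLASS = CONFLICT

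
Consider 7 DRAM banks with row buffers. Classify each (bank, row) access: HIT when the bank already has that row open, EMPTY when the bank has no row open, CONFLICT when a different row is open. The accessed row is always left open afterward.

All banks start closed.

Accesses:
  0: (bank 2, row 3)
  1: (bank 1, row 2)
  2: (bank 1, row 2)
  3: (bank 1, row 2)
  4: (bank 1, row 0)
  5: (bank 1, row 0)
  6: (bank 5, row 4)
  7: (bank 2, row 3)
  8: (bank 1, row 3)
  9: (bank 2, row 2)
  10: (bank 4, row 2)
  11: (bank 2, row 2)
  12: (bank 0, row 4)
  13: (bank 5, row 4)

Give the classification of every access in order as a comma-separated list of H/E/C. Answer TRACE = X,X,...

TRACE = E,E,H,H,C,H,E,H,C,C,E,H,E,H

step 0: bank2 None->3 [EMPTY]
step 1: bank1 None->2 [EMPTY]
step 2: bank1 2->2 [HIT]
step 3: bank1 2->2 [HIT]
step 4: bank1 2->0 [CONFLICT]
step 5: bank1 0->0 [HIT]
step 6: bank5 None->4 [EMPTY]
step 7: bank2 3->3 [HIT]
step 8: bank1 0->3 [CONFLICT]
step 9: bank2 3->2 [CONFLICT]
step 10: bank4 None->2 [EMPTY]
step 11: bank2 2->2 [HIT]
step 12: bank0 None->4 [EMPTY]
step 13: bank5 4->4 [HIT]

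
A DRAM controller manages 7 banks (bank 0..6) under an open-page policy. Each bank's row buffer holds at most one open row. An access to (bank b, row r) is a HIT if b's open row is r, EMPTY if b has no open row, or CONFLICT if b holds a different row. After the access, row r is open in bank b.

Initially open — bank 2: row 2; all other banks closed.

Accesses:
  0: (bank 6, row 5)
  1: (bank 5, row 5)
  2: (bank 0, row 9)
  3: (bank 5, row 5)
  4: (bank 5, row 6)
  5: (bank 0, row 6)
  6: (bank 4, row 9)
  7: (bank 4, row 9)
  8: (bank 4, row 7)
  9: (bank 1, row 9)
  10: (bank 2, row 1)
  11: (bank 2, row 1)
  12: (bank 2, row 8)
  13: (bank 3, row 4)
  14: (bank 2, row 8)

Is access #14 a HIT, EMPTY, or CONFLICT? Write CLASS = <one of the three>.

CLASS = HIT

#0 (6,5) E
#1 (5,5) E
#2 (0,9) E
#3 (5,5) H  (was 5)
#4 (5,6) C  (was 5)
#5 (0,6) C  (was 9)
#6 (4,9) E
#7 (4,9) H  (was 9)
#8 (4,7) C  (was 9)
#9 (1,9) E
#10 (2,1) C  (was 2)
#11 (2,1) H  (was 1)
#12 (2,8) C  (was 1)
#13 (3,4) E
#14 (2,8) H  (was 8)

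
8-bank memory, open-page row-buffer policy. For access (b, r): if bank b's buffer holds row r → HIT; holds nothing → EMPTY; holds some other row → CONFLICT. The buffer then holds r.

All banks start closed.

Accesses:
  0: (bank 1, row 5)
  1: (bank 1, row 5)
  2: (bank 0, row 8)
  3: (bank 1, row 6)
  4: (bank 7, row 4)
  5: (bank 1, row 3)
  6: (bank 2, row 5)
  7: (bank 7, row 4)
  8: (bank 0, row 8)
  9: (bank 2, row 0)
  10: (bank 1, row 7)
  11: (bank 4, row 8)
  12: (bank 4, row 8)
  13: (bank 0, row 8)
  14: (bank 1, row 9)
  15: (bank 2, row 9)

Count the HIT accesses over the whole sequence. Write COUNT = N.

0: bank 1 row 5 — prev None → EMPTY
1: bank 1 row 5 — prev 5 → HIT
2: bank 0 row 8 — prev None → EMPTY
3: bank 1 row 6 — prev 5 → CONFLICT
4: bank 7 row 4 — prev None → EMPTY
5: bank 1 row 3 — prev 6 → CONFLICT
6: bank 2 row 5 — prev None → EMPTY
7: bank 7 row 4 — prev 4 → HIT
8: bank 0 row 8 — prev 8 → HIT
9: bank 2 row 0 — prev 5 → CONFLICT
10: bank 1 row 7 — prev 3 → CONFLICT
11: bank 4 row 8 — prev None → EMPTY
12: bank 4 row 8 — prev 8 → HIT
13: bank 0 row 8 — prev 8 → HIT
14: bank 1 row 9 — prev 7 → CONFLICT
15: bank 2 row 9 — prev 0 → CONFLICT

COUNT = 5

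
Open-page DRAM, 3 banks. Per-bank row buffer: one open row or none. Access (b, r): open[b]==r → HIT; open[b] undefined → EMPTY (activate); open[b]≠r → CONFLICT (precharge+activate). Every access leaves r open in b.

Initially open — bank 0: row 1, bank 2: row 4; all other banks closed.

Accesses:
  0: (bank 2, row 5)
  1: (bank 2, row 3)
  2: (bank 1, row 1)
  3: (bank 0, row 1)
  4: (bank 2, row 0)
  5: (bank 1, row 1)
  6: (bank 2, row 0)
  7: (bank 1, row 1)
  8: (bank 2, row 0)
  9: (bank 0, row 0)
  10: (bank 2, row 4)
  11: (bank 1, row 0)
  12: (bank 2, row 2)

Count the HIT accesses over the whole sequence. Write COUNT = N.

COUNT = 5

#0 (2,5) C  (was 4)
#1 (2,3) C  (was 5)
#2 (1,1) E
#3 (0,1) H  (was 1)
#4 (2,0) C  (was 3)
#5 (1,1) H  (was 1)
#6 (2,0) H  (was 0)
#7 (1,1) H  (was 1)
#8 (2,0) H  (was 0)
#9 (0,0) C  (was 1)
#10 (2,4) C  (was 0)
#11 (1,0) C  (was 1)
#12 (2,2) C  (was 4)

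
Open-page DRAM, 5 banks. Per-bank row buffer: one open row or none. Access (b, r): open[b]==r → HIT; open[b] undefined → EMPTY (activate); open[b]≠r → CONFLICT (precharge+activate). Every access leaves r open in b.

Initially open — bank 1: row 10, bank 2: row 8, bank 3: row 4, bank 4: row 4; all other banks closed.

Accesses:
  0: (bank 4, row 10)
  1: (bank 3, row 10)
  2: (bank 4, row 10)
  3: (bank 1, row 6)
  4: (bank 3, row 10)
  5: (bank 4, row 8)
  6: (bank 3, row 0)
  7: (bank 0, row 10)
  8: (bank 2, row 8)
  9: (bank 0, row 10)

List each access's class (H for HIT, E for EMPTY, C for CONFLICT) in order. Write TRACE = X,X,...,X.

step 0: bank4 4->10 [CONFLICT]
step 1: bank3 4->10 [CONFLICT]
step 2: bank4 10->10 [HIT]
step 3: bank1 10->6 [CONFLICT]
step 4: bank3 10->10 [HIT]
step 5: bank4 10->8 [CONFLICT]
step 6: bank3 10->0 [CONFLICT]
step 7: bank0 None->10 [EMPTY]
step 8: bank2 8->8 [HIT]
step 9: bank0 10->10 [HIT]

TRACE = C,C,H,C,H,C,C,E,H,H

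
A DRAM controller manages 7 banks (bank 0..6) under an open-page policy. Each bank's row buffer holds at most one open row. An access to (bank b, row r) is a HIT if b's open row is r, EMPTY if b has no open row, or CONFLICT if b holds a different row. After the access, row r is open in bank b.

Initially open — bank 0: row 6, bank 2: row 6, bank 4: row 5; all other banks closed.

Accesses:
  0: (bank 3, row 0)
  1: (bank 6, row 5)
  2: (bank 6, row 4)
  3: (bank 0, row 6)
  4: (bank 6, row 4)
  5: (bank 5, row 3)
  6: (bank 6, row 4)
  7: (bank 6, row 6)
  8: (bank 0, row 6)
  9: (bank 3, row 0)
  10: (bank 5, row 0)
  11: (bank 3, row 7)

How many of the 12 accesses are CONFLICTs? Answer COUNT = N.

step 0: bank3 None->0 [EMPTY]
step 1: bank6 None->5 [EMPTY]
step 2: bank6 5->4 [CONFLICT]
step 3: bank0 6->6 [HIT]
step 4: bank6 4->4 [HIT]
step 5: bank5 None->3 [EMPTY]
step 6: bank6 4->4 [HIT]
step 7: bank6 4->6 [CONFLICT]
step 8: bank0 6->6 [HIT]
step 9: bank3 0->0 [HIT]
step 10: bank5 3->0 [CONFLICT]
step 11: bank3 0->7 [CONFLICT]

COUNT = 4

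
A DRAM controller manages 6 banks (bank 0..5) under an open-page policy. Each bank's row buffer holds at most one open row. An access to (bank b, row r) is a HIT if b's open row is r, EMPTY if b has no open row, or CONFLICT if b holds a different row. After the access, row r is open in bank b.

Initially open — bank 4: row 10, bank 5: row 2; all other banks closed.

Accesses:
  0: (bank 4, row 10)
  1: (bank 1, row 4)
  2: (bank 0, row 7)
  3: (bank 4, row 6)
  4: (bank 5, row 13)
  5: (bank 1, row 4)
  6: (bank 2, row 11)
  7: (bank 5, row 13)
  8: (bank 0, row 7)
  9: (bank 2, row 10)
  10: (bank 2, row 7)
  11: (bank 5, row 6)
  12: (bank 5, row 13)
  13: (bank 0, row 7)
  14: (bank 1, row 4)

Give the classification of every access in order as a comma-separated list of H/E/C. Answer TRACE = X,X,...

step 0: bank4 10->10 [HIT]
step 1: bank1 None->4 [EMPTY]
step 2: bank0 None->7 [EMPTY]
step 3: bank4 10->6 [CONFLICT]
step 4: bank5 2->13 [CONFLICT]
step 5: bank1 4->4 [HIT]
step 6: bank2 None->11 [EMPTY]
step 7: bank5 13->13 [HIT]
step 8: bank0 7->7 [HIT]
step 9: bank2 11->10 [CONFLICT]
step 10: bank2 10->7 [CONFLICT]
step 11: bank5 13->6 [CONFLICT]
step 12: bank5 6->13 [CONFLICT]
step 13: bank0 7->7 [HIT]
step 14: bank1 4->4 [HIT]

TRACE = H,E,E,C,C,H,E,H,H,C,C,C,C,H,H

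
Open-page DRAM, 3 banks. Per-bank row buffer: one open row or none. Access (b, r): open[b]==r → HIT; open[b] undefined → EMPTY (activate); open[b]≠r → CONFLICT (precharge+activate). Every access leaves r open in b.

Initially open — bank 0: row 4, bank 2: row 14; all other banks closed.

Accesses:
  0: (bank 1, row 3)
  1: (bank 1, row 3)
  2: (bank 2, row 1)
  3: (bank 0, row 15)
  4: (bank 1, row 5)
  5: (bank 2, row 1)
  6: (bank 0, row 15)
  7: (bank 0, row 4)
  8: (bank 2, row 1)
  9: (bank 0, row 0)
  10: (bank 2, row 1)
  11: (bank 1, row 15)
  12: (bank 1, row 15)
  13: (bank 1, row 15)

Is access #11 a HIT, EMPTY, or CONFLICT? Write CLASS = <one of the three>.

CLASS = CONFLICT

#0 (1,3) E
#1 (1,3) H  (was 3)
#2 (2,1) C  (was 14)
#3 (0,15) C  (was 4)
#4 (1,5) C  (was 3)
#5 (2,1) H  (was 1)
#6 (0,15) H  (was 15)
#7 (0,4) C  (was 15)
#8 (2,1) H  (was 1)
#9 (0,0) C  (was 4)
#10 (2,1) H  (was 1)
#11 (1,15) C  (was 5)
#12 (1,15) H  (was 15)
#13 (1,15) H  (was 15)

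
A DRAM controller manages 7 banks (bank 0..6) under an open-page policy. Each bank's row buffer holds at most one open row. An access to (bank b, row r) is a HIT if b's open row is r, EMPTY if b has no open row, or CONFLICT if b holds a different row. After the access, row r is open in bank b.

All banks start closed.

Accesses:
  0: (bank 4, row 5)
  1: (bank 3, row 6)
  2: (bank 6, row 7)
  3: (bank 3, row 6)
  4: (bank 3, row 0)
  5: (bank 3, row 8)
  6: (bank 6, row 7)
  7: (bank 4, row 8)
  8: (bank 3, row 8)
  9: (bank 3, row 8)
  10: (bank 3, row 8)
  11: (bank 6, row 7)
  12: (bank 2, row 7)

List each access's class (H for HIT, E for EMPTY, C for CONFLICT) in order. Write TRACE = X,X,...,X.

step 0: bank4 None->5 [EMPTY]
step 1: bank3 None->6 [EMPTY]
step 2: bank6 None->7 [EMPTY]
step 3: bank3 6->6 [HIT]
step 4: bank3 6->0 [CONFLICT]
step 5: bank3 0->8 [CONFLICT]
step 6: bank6 7->7 [HIT]
step 7: bank4 5->8 [CONFLICT]
step 8: bank3 8->8 [HIT]
step 9: bank3 8->8 [HIT]
step 10: bank3 8->8 [HIT]
step 11: bank6 7->7 [HIT]
step 12: bank2 None->7 [EMPTY]

TRACE = E,E,E,H,C,C,H,C,H,H,H,H,E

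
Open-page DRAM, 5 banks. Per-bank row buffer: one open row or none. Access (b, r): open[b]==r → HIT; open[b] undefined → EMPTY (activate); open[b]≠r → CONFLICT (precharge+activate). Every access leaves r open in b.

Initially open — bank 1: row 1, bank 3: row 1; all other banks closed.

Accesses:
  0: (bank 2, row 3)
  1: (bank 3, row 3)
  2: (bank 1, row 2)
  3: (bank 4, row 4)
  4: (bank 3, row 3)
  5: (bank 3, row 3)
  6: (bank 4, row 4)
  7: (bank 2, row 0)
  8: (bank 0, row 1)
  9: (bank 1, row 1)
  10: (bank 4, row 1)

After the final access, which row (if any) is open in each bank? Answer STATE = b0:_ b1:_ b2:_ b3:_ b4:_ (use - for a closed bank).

#0 (2,3) E
#1 (3,3) C  (was 1)
#2 (1,2) C  (was 1)
#3 (4,4) E
#4 (3,3) H  (was 3)
#5 (3,3) H  (was 3)
#6 (4,4) H  (was 4)
#7 (2,0) C  (was 3)
#8 (0,1) E
#9 (1,1) C  (was 2)
#10 (4,1) C  (was 4)

STATE = b0:1 b1:1 b2:0 b3:3 b4:1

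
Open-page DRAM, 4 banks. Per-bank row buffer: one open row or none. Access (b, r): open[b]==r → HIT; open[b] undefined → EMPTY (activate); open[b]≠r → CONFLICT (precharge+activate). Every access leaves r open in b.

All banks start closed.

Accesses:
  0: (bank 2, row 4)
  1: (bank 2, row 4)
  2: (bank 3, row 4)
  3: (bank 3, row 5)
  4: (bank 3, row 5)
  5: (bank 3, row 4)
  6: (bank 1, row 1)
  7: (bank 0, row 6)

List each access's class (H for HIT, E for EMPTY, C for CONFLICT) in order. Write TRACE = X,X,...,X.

step 0: bank2 None->4 [EMPTY]
step 1: bank2 4->4 [HIT]
step 2: bank3 None->4 [EMPTY]
step 3: bank3 4->5 [CONFLICT]
step 4: bank3 5->5 [HIT]
step 5: bank3 5->4 [CONFLICT]
step 6: bank1 None->1 [EMPTY]
step 7: bank0 None->6 [EMPTY]

TRACE = E,H,E,C,H,C,E,E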